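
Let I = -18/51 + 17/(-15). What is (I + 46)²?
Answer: 128845201/65025 ≈ 1981.5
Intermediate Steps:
I = -379/255 (I = -18*1/51 + 17*(-1/15) = -6/17 - 17/15 = -379/255 ≈ -1.4863)
(I + 46)² = (-379/255 + 46)² = (11351/255)² = 128845201/65025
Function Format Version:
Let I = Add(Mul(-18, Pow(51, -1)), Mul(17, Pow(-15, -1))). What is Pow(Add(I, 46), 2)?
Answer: Rational(128845201, 65025) ≈ 1981.5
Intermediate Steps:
I = Rational(-379, 255) (I = Add(Mul(-18, Rational(1, 51)), Mul(17, Rational(-1, 15))) = Add(Rational(-6, 17), Rational(-17, 15)) = Rational(-379, 255) ≈ -1.4863)
Pow(Add(I, 46), 2) = Pow(Add(Rational(-379, 255), 46), 2) = Pow(Rational(11351, 255), 2) = Rational(128845201, 65025)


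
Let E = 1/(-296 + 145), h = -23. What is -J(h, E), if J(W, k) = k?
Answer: 1/151 ≈ 0.0066225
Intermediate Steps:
E = -1/151 (E = 1/(-151) = -1/151 ≈ -0.0066225)
-J(h, E) = -1*(-1/151) = 1/151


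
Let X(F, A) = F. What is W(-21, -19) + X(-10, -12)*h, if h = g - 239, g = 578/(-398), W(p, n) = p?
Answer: 474321/199 ≈ 2383.5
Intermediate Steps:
g = -289/199 (g = 578*(-1/398) = -289/199 ≈ -1.4523)
h = -47850/199 (h = -289/199 - 239 = -47850/199 ≈ -240.45)
W(-21, -19) + X(-10, -12)*h = -21 - 10*(-47850/199) = -21 + 478500/199 = 474321/199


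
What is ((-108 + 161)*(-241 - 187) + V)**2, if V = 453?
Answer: 494217361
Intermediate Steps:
((-108 + 161)*(-241 - 187) + V)**2 = ((-108 + 161)*(-241 - 187) + 453)**2 = (53*(-428) + 453)**2 = (-22684 + 453)**2 = (-22231)**2 = 494217361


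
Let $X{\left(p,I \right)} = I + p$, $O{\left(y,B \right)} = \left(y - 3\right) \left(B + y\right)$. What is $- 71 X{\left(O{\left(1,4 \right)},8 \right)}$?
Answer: $142$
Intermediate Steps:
$O{\left(y,B \right)} = \left(-3 + y\right) \left(B + y\right)$
$- 71 X{\left(O{\left(1,4 \right)},8 \right)} = - 71 \left(8 + \left(1^{2} - 12 - 3 + 4 \cdot 1\right)\right) = - 71 \left(8 + \left(1 - 12 - 3 + 4\right)\right) = - 71 \left(8 - 10\right) = \left(-71\right) \left(-2\right) = 142$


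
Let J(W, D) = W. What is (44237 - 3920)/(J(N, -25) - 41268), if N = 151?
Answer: -40317/41117 ≈ -0.98054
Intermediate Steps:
(44237 - 3920)/(J(N, -25) - 41268) = (44237 - 3920)/(151 - 41268) = 40317/(-41117) = 40317*(-1/41117) = -40317/41117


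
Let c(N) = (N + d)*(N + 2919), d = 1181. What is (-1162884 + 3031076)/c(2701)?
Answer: 233524/2727105 ≈ 0.085631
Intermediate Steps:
c(N) = (1181 + N)*(2919 + N) (c(N) = (N + 1181)*(N + 2919) = (1181 + N)*(2919 + N))
(-1162884 + 3031076)/c(2701) = (-1162884 + 3031076)/(3447339 + 2701² + 4100*2701) = 1868192/(3447339 + 7295401 + 11074100) = 1868192/21816840 = 1868192*(1/21816840) = 233524/2727105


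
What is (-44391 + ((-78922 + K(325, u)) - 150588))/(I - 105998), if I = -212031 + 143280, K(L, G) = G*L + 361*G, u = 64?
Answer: 229997/174749 ≈ 1.3162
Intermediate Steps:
K(L, G) = 361*G + G*L
I = -68751
(-44391 + ((-78922 + K(325, u)) - 150588))/(I - 105998) = (-44391 + ((-78922 + 64*(361 + 325)) - 150588))/(-68751 - 105998) = (-44391 + ((-78922 + 64*686) - 150588))/(-174749) = (-44391 + ((-78922 + 43904) - 150588))*(-1/174749) = (-44391 + (-35018 - 150588))*(-1/174749) = (-44391 - 185606)*(-1/174749) = -229997*(-1/174749) = 229997/174749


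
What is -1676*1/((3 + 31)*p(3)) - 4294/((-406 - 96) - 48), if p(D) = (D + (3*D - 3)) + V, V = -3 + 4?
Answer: 13454/4675 ≈ 2.8779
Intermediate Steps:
V = 1
p(D) = -2 + 4*D (p(D) = (D + (3*D - 3)) + 1 = (D + (-3 + 3*D)) + 1 = (-3 + 4*D) + 1 = -2 + 4*D)
-1676*1/((3 + 31)*p(3)) - 4294/((-406 - 96) - 48) = -1676*1/((-2 + 4*3)*(3 + 31)) - 4294/((-406 - 96) - 48) = -1676*1/(34*(-2 + 12)) - 4294/(-502 - 48) = -1676/(10*34) - 4294/(-550) = -1676/340 - 4294*(-1/550) = -1676*1/340 + 2147/275 = -419/85 + 2147/275 = 13454/4675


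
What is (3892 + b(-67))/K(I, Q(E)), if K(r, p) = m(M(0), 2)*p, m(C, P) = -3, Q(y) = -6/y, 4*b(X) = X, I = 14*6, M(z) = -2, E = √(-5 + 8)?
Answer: 5167*√3/24 ≈ 372.90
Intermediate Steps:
E = √3 ≈ 1.7320
I = 84
b(X) = X/4
K(r, p) = -3*p
(3892 + b(-67))/K(I, Q(E)) = (3892 + (¼)*(-67))/((-(-18)/(√3))) = (3892 - 67/4)/((-(-18)*√3/3)) = 15501/(4*((-(-6)*√3))) = 15501/(4*((6*√3))) = 15501*(√3/18)/4 = 5167*√3/24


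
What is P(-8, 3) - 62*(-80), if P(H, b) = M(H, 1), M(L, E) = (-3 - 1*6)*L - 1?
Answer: 5031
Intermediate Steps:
M(L, E) = -1 - 9*L (M(L, E) = (-3 - 6)*L - 1 = -9*L - 1 = -1 - 9*L)
P(H, b) = -1 - 9*H
P(-8, 3) - 62*(-80) = (-1 - 9*(-8)) - 62*(-80) = (-1 + 72) + 4960 = 71 + 4960 = 5031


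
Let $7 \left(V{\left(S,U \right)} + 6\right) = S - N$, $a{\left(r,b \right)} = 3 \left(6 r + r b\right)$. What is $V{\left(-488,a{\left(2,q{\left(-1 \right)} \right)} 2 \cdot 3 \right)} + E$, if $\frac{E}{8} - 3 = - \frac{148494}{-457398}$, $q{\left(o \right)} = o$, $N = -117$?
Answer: $- \frac{2470163}{76233} \approx -32.403$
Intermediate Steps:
$a{\left(r,b \right)} = 18 r + 3 b r$ ($a{\left(r,b \right)} = 3 \left(6 r + b r\right) = 18 r + 3 b r$)
$E = \frac{2027584}{76233}$ ($E = 24 + 8 \left(- \frac{148494}{-457398}\right) = 24 + 8 \left(\left(-148494\right) \left(- \frac{1}{457398}\right)\right) = 24 + 8 \cdot \frac{24749}{76233} = 24 + \frac{197992}{76233} = \frac{2027584}{76233} \approx 26.597$)
$V{\left(S,U \right)} = \frac{75}{7} + \frac{S}{7}$ ($V{\left(S,U \right)} = -6 + \frac{S - -117}{7} = -6 + \frac{S + 117}{7} = -6 + \frac{117 + S}{7} = -6 + \left(\frac{117}{7} + \frac{S}{7}\right) = \frac{75}{7} + \frac{S}{7}$)
$V{\left(-488,a{\left(2,q{\left(-1 \right)} \right)} 2 \cdot 3 \right)} + E = \left(\frac{75}{7} + \frac{1}{7} \left(-488\right)\right) + \frac{2027584}{76233} = \left(\frac{75}{7} - \frac{488}{7}\right) + \frac{2027584}{76233} = -59 + \frac{2027584}{76233} = - \frac{2470163}{76233}$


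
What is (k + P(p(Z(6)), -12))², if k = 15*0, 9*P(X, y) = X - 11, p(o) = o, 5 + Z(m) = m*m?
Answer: 400/81 ≈ 4.9383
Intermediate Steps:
Z(m) = -5 + m² (Z(m) = -5 + m*m = -5 + m²)
P(X, y) = -11/9 + X/9 (P(X, y) = (X - 11)/9 = (-11 + X)/9 = -11/9 + X/9)
k = 0
(k + P(p(Z(6)), -12))² = (0 + (-11/9 + (-5 + 6²)/9))² = (0 + (-11/9 + (-5 + 36)/9))² = (0 + (-11/9 + (⅑)*31))² = (0 + (-11/9 + 31/9))² = (0 + 20/9)² = (20/9)² = 400/81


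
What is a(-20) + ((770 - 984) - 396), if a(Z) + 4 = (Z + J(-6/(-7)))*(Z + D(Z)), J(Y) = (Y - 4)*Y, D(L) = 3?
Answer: -11182/49 ≈ -228.20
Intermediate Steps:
J(Y) = Y*(-4 + Y) (J(Y) = (-4 + Y)*Y = Y*(-4 + Y))
a(Z) = -4 + (3 + Z)*(-132/49 + Z) (a(Z) = -4 + (Z + (-6/(-7))*(-4 - 6/(-7)))*(Z + 3) = -4 + (Z + (-6*(-⅐))*(-4 - 6*(-⅐)))*(3 + Z) = -4 + (Z + 6*(-4 + 6/7)/7)*(3 + Z) = -4 + (Z + (6/7)*(-22/7))*(3 + Z) = -4 + (Z - 132/49)*(3 + Z) = -4 + (-132/49 + Z)*(3 + Z) = -4 + (3 + Z)*(-132/49 + Z))
a(-20) + ((770 - 984) - 396) = (-592/49 + (-20)² + (15/49)*(-20)) + ((770 - 984) - 396) = (-592/49 + 400 - 300/49) + (-214 - 396) = 18708/49 - 610 = -11182/49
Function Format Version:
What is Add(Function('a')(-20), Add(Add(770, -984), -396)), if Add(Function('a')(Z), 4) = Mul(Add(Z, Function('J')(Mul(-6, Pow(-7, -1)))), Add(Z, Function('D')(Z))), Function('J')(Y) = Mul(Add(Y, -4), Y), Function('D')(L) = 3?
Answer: Rational(-11182, 49) ≈ -228.20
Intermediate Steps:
Function('J')(Y) = Mul(Y, Add(-4, Y)) (Function('J')(Y) = Mul(Add(-4, Y), Y) = Mul(Y, Add(-4, Y)))
Function('a')(Z) = Add(-4, Mul(Add(3, Z), Add(Rational(-132, 49), Z))) (Function('a')(Z) = Add(-4, Mul(Add(Z, Mul(Mul(-6, Pow(-7, -1)), Add(-4, Mul(-6, Pow(-7, -1))))), Add(Z, 3))) = Add(-4, Mul(Add(Z, Mul(Mul(-6, Rational(-1, 7)), Add(-4, Mul(-6, Rational(-1, 7))))), Add(3, Z))) = Add(-4, Mul(Add(Z, Mul(Rational(6, 7), Add(-4, Rational(6, 7)))), Add(3, Z))) = Add(-4, Mul(Add(Z, Mul(Rational(6, 7), Rational(-22, 7))), Add(3, Z))) = Add(-4, Mul(Add(Z, Rational(-132, 49)), Add(3, Z))) = Add(-4, Mul(Add(Rational(-132, 49), Z), Add(3, Z))) = Add(-4, Mul(Add(3, Z), Add(Rational(-132, 49), Z))))
Add(Function('a')(-20), Add(Add(770, -984), -396)) = Add(Add(Rational(-592, 49), Pow(-20, 2), Mul(Rational(15, 49), -20)), Add(Add(770, -984), -396)) = Add(Add(Rational(-592, 49), 400, Rational(-300, 49)), Add(-214, -396)) = Add(Rational(18708, 49), -610) = Rational(-11182, 49)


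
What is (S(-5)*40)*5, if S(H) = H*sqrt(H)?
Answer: -1000*I*sqrt(5) ≈ -2236.1*I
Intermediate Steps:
S(H) = H**(3/2)
(S(-5)*40)*5 = ((-5)**(3/2)*40)*5 = (-5*I*sqrt(5)*40)*5 = -200*I*sqrt(5)*5 = -1000*I*sqrt(5)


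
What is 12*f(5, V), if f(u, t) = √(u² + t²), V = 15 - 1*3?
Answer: 156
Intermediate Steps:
V = 12 (V = 15 - 3 = 12)
f(u, t) = √(t² + u²)
12*f(5, V) = 12*√(12² + 5²) = 12*√(144 + 25) = 12*√169 = 12*13 = 156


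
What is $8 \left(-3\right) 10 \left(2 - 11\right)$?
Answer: $2160$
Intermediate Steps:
$8 \left(-3\right) 10 \left(2 - 11\right) = \left(-24\right) 10 \left(2 - 11\right) = \left(-240\right) \left(-9\right) = 2160$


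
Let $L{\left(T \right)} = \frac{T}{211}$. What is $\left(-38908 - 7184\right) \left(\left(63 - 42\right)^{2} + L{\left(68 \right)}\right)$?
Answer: $- \frac{4292040948}{211} \approx -2.0341 \cdot 10^{7}$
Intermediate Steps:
$L{\left(T \right)} = \frac{T}{211}$ ($L{\left(T \right)} = T \frac{1}{211} = \frac{T}{211}$)
$\left(-38908 - 7184\right) \left(\left(63 - 42\right)^{2} + L{\left(68 \right)}\right) = \left(-38908 - 7184\right) \left(\left(63 - 42\right)^{2} + \frac{1}{211} \cdot 68\right) = - 46092 \left(21^{2} + \frac{68}{211}\right) = - 46092 \left(441 + \frac{68}{211}\right) = \left(-46092\right) \frac{93119}{211} = - \frac{4292040948}{211}$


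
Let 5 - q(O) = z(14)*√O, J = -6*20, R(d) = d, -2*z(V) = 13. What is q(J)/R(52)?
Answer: 5/52 + I*√30/4 ≈ 0.096154 + 1.3693*I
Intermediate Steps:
z(V) = -13/2 (z(V) = -½*13 = -13/2)
J = -120
q(O) = 5 + 13*√O/2 (q(O) = 5 - (-13)*√O/2 = 5 + 13*√O/2)
q(J)/R(52) = (5 + 13*√(-120)/2)/52 = (5 + 13*(2*I*√30)/2)*(1/52) = (5 + 13*I*√30)*(1/52) = 5/52 + I*√30/4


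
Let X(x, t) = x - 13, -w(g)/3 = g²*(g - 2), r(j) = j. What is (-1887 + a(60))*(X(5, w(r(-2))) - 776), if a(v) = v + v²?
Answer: -1390032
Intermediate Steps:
w(g) = -3*g²*(-2 + g) (w(g) = -3*g²*(g - 2) = -3*g²*(-2 + g))
X(x, t) = -13 + x
(-1887 + a(60))*(X(5, w(r(-2))) - 776) = (-1887 + 60*(1 + 60))*((-13 + 5) - 776) = (-1887 + 60*61)*(-8 - 776) = (-1887 + 3660)*(-784) = 1773*(-784) = -1390032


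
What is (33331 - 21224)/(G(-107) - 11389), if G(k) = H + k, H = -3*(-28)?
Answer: -12107/11412 ≈ -1.0609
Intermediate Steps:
H = 84
G(k) = 84 + k
(33331 - 21224)/(G(-107) - 11389) = (33331 - 21224)/((84 - 107) - 11389) = 12107/(-23 - 11389) = 12107/(-11412) = 12107*(-1/11412) = -12107/11412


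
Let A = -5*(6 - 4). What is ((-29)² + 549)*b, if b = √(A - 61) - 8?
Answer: -11120 + 1390*I*√71 ≈ -11120.0 + 11712.0*I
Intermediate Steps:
A = -10 (A = -5*2 = -10)
b = -8 + I*√71 (b = √(-10 - 61) - 8 = √(-71) - 8 = I*√71 - 8 = -8 + I*√71 ≈ -8.0 + 8.4261*I)
((-29)² + 549)*b = ((-29)² + 549)*(-8 + I*√71) = (841 + 549)*(-8 + I*√71) = 1390*(-8 + I*√71) = -11120 + 1390*I*√71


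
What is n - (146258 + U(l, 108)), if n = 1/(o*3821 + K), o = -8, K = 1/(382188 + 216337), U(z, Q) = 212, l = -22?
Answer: -2679772966386055/18295712199 ≈ -1.4647e+5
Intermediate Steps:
K = 1/598525 ≈ 1.6708e-6
n = -598525/18295712199 (n = 1/(-8*3821 + 1/598525) = 1/(-30568 + 1/598525) = 1/(-18295712199/598525) = -598525/18295712199 ≈ -3.2714e-5)
n - (146258 + U(l, 108)) = -598525/18295712199 - (146258 + 212) = -598525/18295712199 - 1*146470 = -598525/18295712199 - 146470 = -2679772966386055/18295712199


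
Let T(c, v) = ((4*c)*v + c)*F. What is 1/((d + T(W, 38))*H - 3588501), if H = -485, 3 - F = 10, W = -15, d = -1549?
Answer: -1/10628761 ≈ -9.4084e-8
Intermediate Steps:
F = -7 (F = 3 - 1*10 = 3 - 10 = -7)
T(c, v) = -7*c - 28*c*v (T(c, v) = ((4*c)*v + c)*(-7) = (4*c*v + c)*(-7) = (c + 4*c*v)*(-7) = -7*c - 28*c*v)
1/((d + T(W, 38))*H - 3588501) = 1/((-1549 - 7*(-15)*(1 + 4*38))*(-485) - 3588501) = 1/((-1549 - 7*(-15)*(1 + 152))*(-485) - 3588501) = 1/((-1549 - 7*(-15)*153)*(-485) - 3588501) = 1/((-1549 + 16065)*(-485) - 3588501) = 1/(14516*(-485) - 3588501) = 1/(-7040260 - 3588501) = 1/(-10628761) = -1/10628761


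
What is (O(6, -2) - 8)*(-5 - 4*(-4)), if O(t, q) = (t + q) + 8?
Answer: 44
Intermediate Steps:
O(t, q) = 8 + q + t (O(t, q) = (q + t) + 8 = 8 + q + t)
(O(6, -2) - 8)*(-5 - 4*(-4)) = ((8 - 2 + 6) - 8)*(-5 - 4*(-4)) = (12 - 8)*(-5 + 16) = 4*11 = 44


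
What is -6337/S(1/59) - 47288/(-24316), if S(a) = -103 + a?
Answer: 2344665229/36936004 ≈ 63.479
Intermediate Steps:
-6337/S(1/59) - 47288/(-24316) = -6337/(-103 + 1/59) - 47288/(-24316) = -6337/(-103 + 1/59) - 47288*(-1/24316) = -6337/(-6076/59) + 11822/6079 = -6337*(-59/6076) + 11822/6079 = 373883/6076 + 11822/6079 = 2344665229/36936004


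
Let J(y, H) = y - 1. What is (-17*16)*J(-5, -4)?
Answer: 1632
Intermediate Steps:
J(y, H) = -1 + y
(-17*16)*J(-5, -4) = (-17*16)*(-1 - 5) = -272*(-6) = 1632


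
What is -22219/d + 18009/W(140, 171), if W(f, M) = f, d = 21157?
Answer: 377905753/2961980 ≈ 127.59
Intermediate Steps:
-22219/d + 18009/W(140, 171) = -22219/21157 + 18009/140 = 377905753/2961980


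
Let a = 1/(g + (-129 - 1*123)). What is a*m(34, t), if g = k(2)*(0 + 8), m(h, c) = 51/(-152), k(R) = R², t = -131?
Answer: 51/33440 ≈ 0.0015251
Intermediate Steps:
m(h, c) = -51/152 (m(h, c) = 51*(-1/152) = -51/152)
g = 32 (g = 2²*(0 + 8) = 4*8 = 32)
a = -1/220 (a = 1/(32 + (-129 - 1*123)) = 1/(32 + (-129 - 123)) = 1/(32 - 252) = 1/(-220) = -1/220 ≈ -0.0045455)
a*m(34, t) = -1/220*(-51/152) = 51/33440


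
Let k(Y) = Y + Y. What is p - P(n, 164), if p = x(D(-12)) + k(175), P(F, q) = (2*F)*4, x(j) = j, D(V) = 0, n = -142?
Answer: 1486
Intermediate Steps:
P(F, q) = 8*F
k(Y) = 2*Y
p = 350 (p = 0 + 2*175 = 0 + 350 = 350)
p - P(n, 164) = 350 - 8*(-142) = 350 - 1*(-1136) = 350 + 1136 = 1486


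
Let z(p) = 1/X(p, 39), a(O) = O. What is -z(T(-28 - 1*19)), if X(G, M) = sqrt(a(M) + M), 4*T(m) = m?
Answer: -sqrt(78)/78 ≈ -0.11323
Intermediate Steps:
T(m) = m/4
X(G, M) = sqrt(2)*sqrt(M) (X(G, M) = sqrt(M + M) = sqrt(2*M) = sqrt(2)*sqrt(M))
z(p) = sqrt(78)/78 (z(p) = 1/(sqrt(2)*sqrt(39)) = 1/(sqrt(78)) = sqrt(78)/78)
-z(T(-28 - 1*19)) = -sqrt(78)/78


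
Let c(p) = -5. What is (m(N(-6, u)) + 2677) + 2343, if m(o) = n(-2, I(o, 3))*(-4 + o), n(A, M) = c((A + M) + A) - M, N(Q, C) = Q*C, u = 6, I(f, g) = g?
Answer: 5340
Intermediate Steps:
N(Q, C) = C*Q
n(A, M) = -5 - M
m(o) = 32 - 8*o (m(o) = (-5 - 1*3)*(-4 + o) = (-5 - 3)*(-4 + o) = -8*(-4 + o) = 32 - 8*o)
(m(N(-6, u)) + 2677) + 2343 = ((32 - 48*(-6)) + 2677) + 2343 = ((32 - 8*(-36)) + 2677) + 2343 = ((32 + 288) + 2677) + 2343 = (320 + 2677) + 2343 = 2997 + 2343 = 5340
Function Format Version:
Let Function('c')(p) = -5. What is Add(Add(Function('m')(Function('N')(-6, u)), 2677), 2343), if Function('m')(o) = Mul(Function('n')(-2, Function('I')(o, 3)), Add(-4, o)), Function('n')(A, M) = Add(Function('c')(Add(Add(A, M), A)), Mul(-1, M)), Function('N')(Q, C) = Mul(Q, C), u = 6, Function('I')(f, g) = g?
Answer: 5340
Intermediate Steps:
Function('N')(Q, C) = Mul(C, Q)
Function('n')(A, M) = Add(-5, Mul(-1, M))
Function('m')(o) = Add(32, Mul(-8, o)) (Function('m')(o) = Mul(Add(-5, Mul(-1, 3)), Add(-4, o)) = Mul(Add(-5, -3), Add(-4, o)) = Mul(-8, Add(-4, o)) = Add(32, Mul(-8, o)))
Add(Add(Function('m')(Function('N')(-6, u)), 2677), 2343) = Add(Add(Add(32, Mul(-8, Mul(6, -6))), 2677), 2343) = Add(Add(Add(32, Mul(-8, -36)), 2677), 2343) = Add(Add(Add(32, 288), 2677), 2343) = Add(Add(320, 2677), 2343) = Add(2997, 2343) = 5340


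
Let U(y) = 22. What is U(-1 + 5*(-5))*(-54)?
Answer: -1188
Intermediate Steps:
U(-1 + 5*(-5))*(-54) = 22*(-54) = -1188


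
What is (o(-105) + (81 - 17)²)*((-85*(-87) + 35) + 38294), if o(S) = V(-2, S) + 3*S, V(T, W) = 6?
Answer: 173156788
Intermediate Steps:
o(S) = 6 + 3*S
(o(-105) + (81 - 17)²)*((-85*(-87) + 35) + 38294) = ((6 + 3*(-105)) + (81 - 17)²)*((-85*(-87) + 35) + 38294) = ((6 - 315) + 64²)*((7395 + 35) + 38294) = (-309 + 4096)*(7430 + 38294) = 3787*45724 = 173156788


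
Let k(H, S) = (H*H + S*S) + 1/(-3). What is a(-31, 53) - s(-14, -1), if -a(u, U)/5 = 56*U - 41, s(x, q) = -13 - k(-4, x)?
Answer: -43231/3 ≈ -14410.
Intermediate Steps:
k(H, S) = -⅓ + H² + S² (k(H, S) = (H² + S²) + 1*(-⅓) = (H² + S²) - ⅓ = -⅓ + H² + S²)
s(x, q) = -86/3 - x² (s(x, q) = -13 - (-⅓ + (-4)² + x²) = -13 - (-⅓ + 16 + x²) = -13 - (47/3 + x²) = -13 + (-47/3 - x²) = -86/3 - x²)
a(u, U) = 205 - 280*U (a(u, U) = -5*(56*U - 41) = -5*(-41 + 56*U) = 205 - 280*U)
a(-31, 53) - s(-14, -1) = (205 - 280*53) - (-86/3 - 1*(-14)²) = (205 - 14840) - (-86/3 - 1*196) = -14635 - (-86/3 - 196) = -14635 - 1*(-674/3) = -14635 + 674/3 = -43231/3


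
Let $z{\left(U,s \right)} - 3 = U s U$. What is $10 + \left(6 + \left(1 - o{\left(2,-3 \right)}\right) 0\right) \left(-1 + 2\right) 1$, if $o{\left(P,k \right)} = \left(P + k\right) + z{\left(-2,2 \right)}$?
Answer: $16$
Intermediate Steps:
$z{\left(U,s \right)} = 3 + s U^{2}$ ($z{\left(U,s \right)} = 3 + U s U = 3 + s U^{2}$)
$o{\left(P,k \right)} = 11 + P + k$ ($o{\left(P,k \right)} = \left(P + k\right) + \left(3 + 2 \left(-2\right)^{2}\right) = \left(P + k\right) + \left(3 + 2 \cdot 4\right) = \left(P + k\right) + \left(3 + 8\right) = \left(P + k\right) + 11 = 11 + P + k$)
$10 + \left(6 + \left(1 - o{\left(2,-3 \right)}\right) 0\right) \left(-1 + 2\right) 1 = 10 + \left(6 + \left(1 - \left(11 + 2 - 3\right)\right) 0\right) \left(-1 + 2\right) 1 = 10 + \left(6 + \left(1 - 10\right) 0\right) 1 \cdot 1 = 10 + \left(6 + \left(1 - 10\right) 0\right) 1 = 10 + \left(6 - 0\right) 1 = 10 + \left(6 + 0\right) 1 = 10 + 6 \cdot 1 = 10 + 6 = 16$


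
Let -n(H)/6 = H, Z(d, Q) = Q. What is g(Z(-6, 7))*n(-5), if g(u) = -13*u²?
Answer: -19110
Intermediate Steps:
n(H) = -6*H
g(Z(-6, 7))*n(-5) = (-13*7²)*(-6*(-5)) = -13*49*30 = -637*30 = -19110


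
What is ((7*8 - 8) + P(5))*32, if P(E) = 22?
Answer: 2240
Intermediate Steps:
((7*8 - 8) + P(5))*32 = ((7*8 - 8) + 22)*32 = ((56 - 8) + 22)*32 = (48 + 22)*32 = 70*32 = 2240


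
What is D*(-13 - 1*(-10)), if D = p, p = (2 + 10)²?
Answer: -432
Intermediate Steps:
p = 144 (p = 12² = 144)
D = 144
D*(-13 - 1*(-10)) = 144*(-13 - 1*(-10)) = 144*(-13 + 10) = 144*(-3) = -432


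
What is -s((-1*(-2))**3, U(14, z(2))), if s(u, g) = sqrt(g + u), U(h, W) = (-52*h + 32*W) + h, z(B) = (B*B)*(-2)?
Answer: -I*sqrt(962) ≈ -31.016*I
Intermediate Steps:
z(B) = -2*B**2 (z(B) = B**2*(-2) = -2*B**2)
U(h, W) = -51*h + 32*W
-s((-1*(-2))**3, U(14, z(2))) = -sqrt((-51*14 + 32*(-2*2**2)) + (-1*(-2))**3) = -sqrt((-714 + 32*(-2*4)) + 2**3) = -sqrt((-714 + 32*(-8)) + 8) = -sqrt((-714 - 256) + 8) = -sqrt(-970 + 8) = -sqrt(-962) = -I*sqrt(962)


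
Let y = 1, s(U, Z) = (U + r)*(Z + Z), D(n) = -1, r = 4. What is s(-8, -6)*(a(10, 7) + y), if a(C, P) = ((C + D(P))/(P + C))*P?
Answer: 3840/17 ≈ 225.88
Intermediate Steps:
s(U, Z) = 2*Z*(4 + U) (s(U, Z) = (U + 4)*(Z + Z) = (4 + U)*(2*Z) = 2*Z*(4 + U))
a(C, P) = P*(-1 + C)/(C + P) (a(C, P) = ((C - 1)/(P + C))*P = ((-1 + C)/(C + P))*P = P*(-1 + C)/(C + P))
s(-8, -6)*(a(10, 7) + y) = (2*(-6)*(4 - 8))*(7*(-1 + 10)/(10 + 7) + 1) = (2*(-6)*(-4))*(7*9/17 + 1) = 48*(7*(1/17)*9 + 1) = 48*(63/17 + 1) = 48*(80/17) = 3840/17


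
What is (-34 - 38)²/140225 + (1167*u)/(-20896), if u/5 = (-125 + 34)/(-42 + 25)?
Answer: -72615848937/49812407200 ≈ -1.4578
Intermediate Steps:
u = 455/17 (u = 5*((-125 + 34)/(-42 + 25)) = 5*(-91/(-17)) = 5*(-91*(-1/17)) = 5*(91/17) = 455/17 ≈ 26.765)
(-34 - 38)²/140225 + (1167*u)/(-20896) = (-34 - 38)²/140225 + (1167*(455/17))/(-20896) = (-72)²*(1/140225) + (530985/17)*(-1/20896) = 5184*(1/140225) - 530985/355232 = 5184/140225 - 530985/355232 = -72615848937/49812407200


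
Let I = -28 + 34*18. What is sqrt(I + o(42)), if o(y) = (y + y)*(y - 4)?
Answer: 8*sqrt(59) ≈ 61.449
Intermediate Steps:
o(y) = 2*y*(-4 + y) (o(y) = (2*y)*(-4 + y) = 2*y*(-4 + y))
I = 584 (I = -28 + 612 = 584)
sqrt(I + o(42)) = sqrt(584 + 2*42*(-4 + 42)) = sqrt(584 + 2*42*38) = sqrt(584 + 3192) = sqrt(3776) = 8*sqrt(59)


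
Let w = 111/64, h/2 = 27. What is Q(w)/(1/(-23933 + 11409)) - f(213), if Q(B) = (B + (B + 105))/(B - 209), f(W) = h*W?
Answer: -65632422/13265 ≈ -4947.8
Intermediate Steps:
h = 54 (h = 2*27 = 54)
f(W) = 54*W
w = 111/64 (w = 111*(1/64) = 111/64 ≈ 1.7344)
Q(B) = (105 + 2*B)/(-209 + B) (Q(B) = (B + (105 + B))/(-209 + B) = (105 + 2*B)/(-209 + B))
Q(w)/(1/(-23933 + 11409)) - f(213) = ((105 + 2*(111/64))/(-209 + 111/64))/(1/(-23933 + 11409)) - 54*213 = ((105 + 111/32)/(-13265/64))/(1/(-12524)) - 1*11502 = (-64/13265*3471/32)/(-1/12524) - 11502 = -6942/13265*(-12524) - 11502 = 86941608/13265 - 11502 = -65632422/13265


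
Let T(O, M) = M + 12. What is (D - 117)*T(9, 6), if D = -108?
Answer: -4050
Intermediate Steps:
T(O, M) = 12 + M
(D - 117)*T(9, 6) = (-108 - 117)*(12 + 6) = -225*18 = -4050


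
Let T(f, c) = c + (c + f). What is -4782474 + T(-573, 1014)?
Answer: -4781019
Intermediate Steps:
T(f, c) = f + 2*c
-4782474 + T(-573, 1014) = -4782474 + (-573 + 2*1014) = -4782474 + (-573 + 2028) = -4782474 + 1455 = -4781019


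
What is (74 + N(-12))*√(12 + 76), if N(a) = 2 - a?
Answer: 176*√22 ≈ 825.51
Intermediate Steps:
(74 + N(-12))*√(12 + 76) = (74 + (2 - 1*(-12)))*√(12 + 76) = (74 + (2 + 12))*√88 = (74 + 14)*(2*√22) = 88*(2*√22) = 176*√22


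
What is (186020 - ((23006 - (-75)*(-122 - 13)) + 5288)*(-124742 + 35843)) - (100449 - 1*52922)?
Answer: 1615344424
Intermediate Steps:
(186020 - ((23006 - (-75)*(-122 - 13)) + 5288)*(-124742 + 35843)) - (100449 - 1*52922) = (186020 - ((23006 - (-75)*(-135)) + 5288)*(-88899)) - (100449 - 52922) = (186020 - ((23006 - 1*10125) + 5288)*(-88899)) - 1*47527 = (186020 - ((23006 - 10125) + 5288)*(-88899)) - 47527 = (186020 - (12881 + 5288)*(-88899)) - 47527 = (186020 - 18169*(-88899)) - 47527 = (186020 - 1*(-1615205931)) - 47527 = (186020 + 1615205931) - 47527 = 1615391951 - 47527 = 1615344424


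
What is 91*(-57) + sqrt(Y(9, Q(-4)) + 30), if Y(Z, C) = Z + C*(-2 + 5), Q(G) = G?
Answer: -5187 + 3*sqrt(3) ≈ -5181.8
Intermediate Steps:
Y(Z, C) = Z + 3*C (Y(Z, C) = Z + C*3 = Z + 3*C)
91*(-57) + sqrt(Y(9, Q(-4)) + 30) = 91*(-57) + sqrt((9 + 3*(-4)) + 30) = -5187 + sqrt((9 - 12) + 30) = -5187 + sqrt(-3 + 30) = -5187 + sqrt(27) = -5187 + 3*sqrt(3)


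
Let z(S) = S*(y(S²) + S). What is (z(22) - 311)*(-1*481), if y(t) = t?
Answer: -5204901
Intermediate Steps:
z(S) = S*(S + S²) (z(S) = S*(S² + S) = S*(S + S²))
(z(22) - 311)*(-1*481) = (22²*(1 + 22) - 311)*(-1*481) = (484*23 - 311)*(-481) = (11132 - 311)*(-481) = 10821*(-481) = -5204901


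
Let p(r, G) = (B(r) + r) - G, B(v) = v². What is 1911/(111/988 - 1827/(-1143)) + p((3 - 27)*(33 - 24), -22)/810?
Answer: 102099567271/86937705 ≈ 1174.4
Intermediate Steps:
p(r, G) = r + r² - G (p(r, G) = (r² + r) - G = (r + r²) - G = r + r² - G)
1911/(111/988 - 1827/(-1143)) + p((3 - 27)*(33 - 24), -22)/810 = 1911/(111/988 - 1827/(-1143)) + ((3 - 27)*(33 - 24) + ((3 - 27)*(33 - 24))² - 1*(-22))/810 = 1911/(111*(1/988) - 1827*(-1/1143)) + (-24*9 + (-24*9)² + 22)*(1/810) = 1911/(111/988 + 203/127) + (-216 + (-216)² + 22)*(1/810) = 1911/(214661/125476) + (-216 + 46656 + 22)*(1/810) = 1911*(125476/214661) + 46462*(1/810) = 239784636/214661 + 23231/405 = 102099567271/86937705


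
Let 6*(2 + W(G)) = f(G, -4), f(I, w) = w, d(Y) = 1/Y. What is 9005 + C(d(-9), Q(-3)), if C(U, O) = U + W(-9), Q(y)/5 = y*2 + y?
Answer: 81020/9 ≈ 9002.2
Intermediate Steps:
Q(y) = 15*y (Q(y) = 5*(y*2 + y) = 5*(2*y + y) = 5*(3*y) = 15*y)
W(G) = -8/3 (W(G) = -2 + (⅙)*(-4) = -2 - ⅔ = -8/3)
C(U, O) = -8/3 + U (C(U, O) = U - 8/3 = -8/3 + U)
9005 + C(d(-9), Q(-3)) = 9005 + (-8/3 + 1/(-9)) = 9005 + (-8/3 - ⅑) = 9005 - 25/9 = 81020/9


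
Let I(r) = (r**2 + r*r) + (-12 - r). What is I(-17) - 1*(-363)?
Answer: 946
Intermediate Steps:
I(r) = -12 - r + 2*r**2 (I(r) = (r**2 + r**2) + (-12 - r) = 2*r**2 + (-12 - r) = -12 - r + 2*r**2)
I(-17) - 1*(-363) = (-12 - 1*(-17) + 2*(-17)**2) - 1*(-363) = (-12 + 17 + 2*289) + 363 = (-12 + 17 + 578) + 363 = 583 + 363 = 946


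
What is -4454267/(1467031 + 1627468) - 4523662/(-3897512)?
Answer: -1681045774183/6030423493244 ≈ -0.27876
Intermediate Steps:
-4454267/(1467031 + 1627468) - 4523662/(-3897512) = -4454267/3094499 - 4523662*(-1/3897512) = -4454267*1/3094499 + 2261831/1948756 = -4454267/3094499 + 2261831/1948756 = -1681045774183/6030423493244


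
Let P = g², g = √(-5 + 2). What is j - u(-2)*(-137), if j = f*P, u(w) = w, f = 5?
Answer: -289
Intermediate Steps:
g = I*√3 (g = √(-3) = I*√3 ≈ 1.732*I)
P = -3 (P = (I*√3)² = -3)
j = -15 (j = 5*(-3) = -15)
j - u(-2)*(-137) = -15 - 1*(-2)*(-137) = -15 + 2*(-137) = -15 - 274 = -289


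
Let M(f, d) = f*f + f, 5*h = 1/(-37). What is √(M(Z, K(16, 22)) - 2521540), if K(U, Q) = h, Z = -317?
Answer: 2*I*√605342 ≈ 1556.1*I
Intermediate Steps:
h = -1/185 (h = (⅕)/(-37) = (⅕)*(-1/37) = -1/185 ≈ -0.0054054)
K(U, Q) = -1/185
M(f, d) = f + f² (M(f, d) = f² + f = f + f²)
√(M(Z, K(16, 22)) - 2521540) = √(-317*(1 - 317) - 2521540) = √(-317*(-316) - 2521540) = √(100172 - 2521540) = √(-2421368) = 2*I*√605342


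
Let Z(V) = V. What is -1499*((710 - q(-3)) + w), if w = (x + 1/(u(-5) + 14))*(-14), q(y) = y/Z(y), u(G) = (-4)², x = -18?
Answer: -21597592/15 ≈ -1.4398e+6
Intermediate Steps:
u(G) = 16
q(y) = 1 (q(y) = y/y = 1)
w = 3773/15 (w = (-18 + 1/(16 + 14))*(-14) = (-18 + 1/30)*(-14) = -539/30*(-14) = 3773/15 ≈ 251.53)
-1499*((710 - q(-3)) + w) = -1499*((710 - 1*1) + 3773/15) = -1499*((710 - 1) + 3773/15) = -1499*(709 + 3773/15) = -1499*14408/15 = -21597592/15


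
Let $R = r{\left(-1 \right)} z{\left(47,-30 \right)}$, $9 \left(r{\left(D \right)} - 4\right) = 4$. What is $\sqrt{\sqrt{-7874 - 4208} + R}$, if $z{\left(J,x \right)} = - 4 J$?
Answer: $\frac{\sqrt{-7520 + 9 i \sqrt{12082}}}{3} \approx 1.8972 + 28.968 i$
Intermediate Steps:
$r{\left(D \right)} = \frac{40}{9}$ ($r{\left(D \right)} = 4 + \frac{1}{9} \cdot 4 = 4 + \frac{4}{9} = \frac{40}{9}$)
$R = - \frac{7520}{9}$ ($R = \frac{40 \left(\left(-4\right) 47\right)}{9} = \frac{40}{9} \left(-188\right) = - \frac{7520}{9} \approx -835.56$)
$\sqrt{\sqrt{-7874 - 4208} + R} = \sqrt{\sqrt{-7874 - 4208} - \frac{7520}{9}} = \sqrt{\sqrt{-12082} - \frac{7520}{9}} = \sqrt{i \sqrt{12082} - \frac{7520}{9}} = \sqrt{- \frac{7520}{9} + i \sqrt{12082}}$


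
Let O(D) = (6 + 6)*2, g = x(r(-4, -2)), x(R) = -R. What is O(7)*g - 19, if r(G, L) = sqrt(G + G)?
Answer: -19 - 48*I*sqrt(2) ≈ -19.0 - 67.882*I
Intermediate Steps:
r(G, L) = sqrt(2)*sqrt(G) (r(G, L) = sqrt(2*G) = sqrt(2)*sqrt(G))
g = -2*I*sqrt(2) (g = -sqrt(2)*sqrt(-4) = -sqrt(2)*2*I = -2*I*sqrt(2) ≈ -2.8284*I)
O(D) = 24 (O(D) = 12*2 = 24)
O(7)*g - 19 = 24*(-2*I*sqrt(2)) - 19 = -48*I*sqrt(2) - 19 = -19 - 48*I*sqrt(2)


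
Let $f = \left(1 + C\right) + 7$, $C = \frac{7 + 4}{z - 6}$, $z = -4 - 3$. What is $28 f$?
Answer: $\frac{2604}{13} \approx 200.31$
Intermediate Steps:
$z = -7$ ($z = -4 - 3 = -7$)
$C = - \frac{11}{13}$ ($C = \frac{7 + 4}{-7 - 6} = \frac{11}{-13} = 11 \left(- \frac{1}{13}\right) = - \frac{11}{13} \approx -0.84615$)
$f = \frac{93}{13}$ ($f = \left(1 - \frac{11}{13}\right) + 7 = \frac{2}{13} + 7 = \frac{93}{13} \approx 7.1538$)
$28 f = 28 \cdot \frac{93}{13} = \frac{2604}{13}$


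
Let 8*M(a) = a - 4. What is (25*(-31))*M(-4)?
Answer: 775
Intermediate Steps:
M(a) = -1/2 + a/8 (M(a) = (a - 4)/8 = (-4 + a)/8 = -1/2 + a/8)
(25*(-31))*M(-4) = (25*(-31))*(-1/2 + (1/8)*(-4)) = -775*(-1/2 - 1/2) = -775*(-1) = 775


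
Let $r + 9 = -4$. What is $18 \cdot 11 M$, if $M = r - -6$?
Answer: $-1386$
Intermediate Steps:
$r = -13$ ($r = -9 - 4 = -13$)
$M = -7$ ($M = -13 - -6 = -13 + 6 = -7$)
$18 \cdot 11 M = 18 \cdot 11 \left(-7\right) = 198 \left(-7\right) = -1386$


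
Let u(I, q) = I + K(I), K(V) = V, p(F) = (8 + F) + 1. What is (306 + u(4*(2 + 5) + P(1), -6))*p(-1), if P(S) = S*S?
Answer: 2912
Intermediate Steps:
p(F) = 9 + F
P(S) = S²
u(I, q) = 2*I (u(I, q) = I + I = 2*I)
(306 + u(4*(2 + 5) + P(1), -6))*p(-1) = (306 + 2*(4*(2 + 5) + 1²))*(9 - 1) = (306 + 2*(4*7 + 1))*8 = (306 + 2*(28 + 1))*8 = (306 + 2*29)*8 = (306 + 58)*8 = 364*8 = 2912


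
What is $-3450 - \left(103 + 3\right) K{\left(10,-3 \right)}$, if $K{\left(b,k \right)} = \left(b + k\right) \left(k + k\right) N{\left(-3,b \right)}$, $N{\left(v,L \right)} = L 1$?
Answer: $41070$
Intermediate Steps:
$N{\left(v,L \right)} = L$
$K{\left(b,k \right)} = 2 b k \left(b + k\right)$ ($K{\left(b,k \right)} = \left(b + k\right) \left(k + k\right) b = \left(b + k\right) 2 k b = 2 k \left(b + k\right) b = 2 b k \left(b + k\right)$)
$-3450 - \left(103 + 3\right) K{\left(10,-3 \right)} = -3450 - \left(103 + 3\right) 2 \cdot 10 \left(-3\right) \left(10 - 3\right) = -3450 - 106 \cdot 2 \cdot 10 \left(-3\right) 7 = -3450 - 106 \left(-420\right) = -3450 - -44520 = -3450 + 44520 = 41070$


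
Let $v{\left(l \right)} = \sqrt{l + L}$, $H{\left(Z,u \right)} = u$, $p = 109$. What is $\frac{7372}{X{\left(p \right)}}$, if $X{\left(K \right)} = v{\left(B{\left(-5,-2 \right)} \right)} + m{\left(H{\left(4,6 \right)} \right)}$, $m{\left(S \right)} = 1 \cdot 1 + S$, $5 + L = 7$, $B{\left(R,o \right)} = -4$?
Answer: $\frac{51604}{51} - \frac{7372 i \sqrt{2}}{51} \approx 1011.8 - 204.42 i$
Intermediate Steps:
$L = 2$ ($L = -5 + 7 = 2$)
$m{\left(S \right)} = 1 + S$
$v{\left(l \right)} = \sqrt{2 + l}$ ($v{\left(l \right)} = \sqrt{l + 2} = \sqrt{2 + l}$)
$X{\left(K \right)} = 7 + i \sqrt{2}$ ($X{\left(K \right)} = \sqrt{2 - 4} + \left(1 + 6\right) = \sqrt{-2} + 7 = i \sqrt{2} + 7 = 7 + i \sqrt{2}$)
$\frac{7372}{X{\left(p \right)}} = \frac{7372}{7 + i \sqrt{2}}$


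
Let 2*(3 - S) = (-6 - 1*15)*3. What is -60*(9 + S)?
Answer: -2610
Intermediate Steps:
S = 69/2 (S = 3 - (-6 - 1*15)*3/2 = 3 - (-6 - 15)*3/2 = 3 - (-21)*3/2 = 3 - ½*(-63) = 3 + 63/2 = 69/2 ≈ 34.500)
-60*(9 + S) = -60*(9 + 69/2) = -60*87/2 = -2610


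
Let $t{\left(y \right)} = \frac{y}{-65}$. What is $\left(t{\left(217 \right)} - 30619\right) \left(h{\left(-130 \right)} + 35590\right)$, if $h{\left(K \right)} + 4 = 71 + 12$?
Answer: $- \frac{70997432388}{65} \approx -1.0923 \cdot 10^{9}$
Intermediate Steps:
$t{\left(y \right)} = - \frac{y}{65}$ ($t{\left(y \right)} = y \left(- \frac{1}{65}\right) = - \frac{y}{65}$)
$h{\left(K \right)} = 79$ ($h{\left(K \right)} = -4 + \left(71 + 12\right) = -4 + 83 = 79$)
$\left(t{\left(217 \right)} - 30619\right) \left(h{\left(-130 \right)} + 35590\right) = \left(\left(- \frac{1}{65}\right) 217 - 30619\right) \left(79 + 35590\right) = \left(- \frac{217}{65} - 30619\right) 35669 = \left(- \frac{1990452}{65}\right) 35669 = - \frac{70997432388}{65}$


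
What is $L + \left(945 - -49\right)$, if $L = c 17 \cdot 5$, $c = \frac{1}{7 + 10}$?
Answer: $999$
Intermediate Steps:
$c = \frac{1}{17} \approx 0.058824$
$L = 5$ ($L = \frac{1}{17} \cdot 17 \cdot 5 = 1 \cdot 5 = 5$)
$L + \left(945 - -49\right) = 5 + \left(945 - -49\right) = 5 + \left(945 + 49\right) = 5 + 994 = 999$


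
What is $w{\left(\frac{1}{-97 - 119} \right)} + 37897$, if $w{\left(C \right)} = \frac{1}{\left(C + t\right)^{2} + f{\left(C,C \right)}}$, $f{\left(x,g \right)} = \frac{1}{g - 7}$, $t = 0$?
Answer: $\frac{381786516623}{10076183} \approx 37890.0$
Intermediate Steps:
$f{\left(x,g \right)} = \frac{1}{-7 + g}$
$w{\left(C \right)} = \frac{1}{C^{2} + \frac{1}{-7 + C}}$ ($w{\left(C \right)} = \frac{1}{\left(C + 0\right)^{2} + \frac{1}{-7 + C}} = \frac{1}{C^{2} + \frac{1}{-7 + C}}$)
$w{\left(\frac{1}{-97 - 119} \right)} + 37897 = \frac{-7 + \frac{1}{-97 - 119}}{1 + \left(\frac{1}{-97 - 119}\right)^{2} \left(-7 + \frac{1}{-97 - 119}\right)} + 37897 = \frac{-7 + \frac{1}{-216}}{1 + \left(\frac{1}{-216}\right)^{2} \left(-7 + \frac{1}{-216}\right)} + 37897 = \frac{-7 - \frac{1}{216}}{1 + \left(- \frac{1}{216}\right)^{2} \left(-7 - \frac{1}{216}\right)} + 37897 = \frac{1}{1 + \frac{1}{46656} \left(- \frac{1513}{216}\right)} \left(- \frac{1513}{216}\right) + 37897 = \frac{1}{1 - \frac{1513}{10077696}} \left(- \frac{1513}{216}\right) + 37897 = \frac{1}{\frac{10076183}{10077696}} \left(- \frac{1513}{216}\right) + 37897 = \frac{10077696}{10076183} \left(- \frac{1513}{216}\right) + 37897 = - \frac{70590528}{10076183} + 37897 = \frac{381786516623}{10076183}$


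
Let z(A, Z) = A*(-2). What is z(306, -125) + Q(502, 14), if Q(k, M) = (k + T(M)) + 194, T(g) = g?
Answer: 98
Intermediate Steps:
Q(k, M) = 194 + M + k (Q(k, M) = (k + M) + 194 = (M + k) + 194 = 194 + M + k)
z(A, Z) = -2*A
z(306, -125) + Q(502, 14) = -2*306 + (194 + 14 + 502) = -612 + 710 = 98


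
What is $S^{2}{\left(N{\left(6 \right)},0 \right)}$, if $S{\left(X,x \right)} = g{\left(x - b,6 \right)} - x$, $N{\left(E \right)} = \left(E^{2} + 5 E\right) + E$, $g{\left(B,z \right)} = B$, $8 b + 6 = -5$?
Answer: $\frac{121}{64} \approx 1.8906$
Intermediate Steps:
$b = - \frac{11}{8}$ ($b = - \frac{3}{4} + \frac{1}{8} \left(-5\right) = - \frac{3}{4} - \frac{5}{8} = - \frac{11}{8} \approx -1.375$)
$N{\left(E \right)} = E^{2} + 6 E$
$S{\left(X,x \right)} = \frac{11}{8}$ ($S{\left(X,x \right)} = \left(x - - \frac{11}{8}\right) - x = \left(x + \frac{11}{8}\right) - x = \left(\frac{11}{8} + x\right) - x = \frac{11}{8}$)
$S^{2}{\left(N{\left(6 \right)},0 \right)} = \left(\frac{11}{8}\right)^{2} = \frac{121}{64}$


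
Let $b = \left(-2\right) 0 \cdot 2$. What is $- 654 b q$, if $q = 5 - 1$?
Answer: $0$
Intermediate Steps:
$b = 0$ ($b = 0 \cdot 2 = 0$)
$q = 4$
$- 654 b q = - 654 \cdot 0 \cdot 4 = \left(-654\right) 0 = 0$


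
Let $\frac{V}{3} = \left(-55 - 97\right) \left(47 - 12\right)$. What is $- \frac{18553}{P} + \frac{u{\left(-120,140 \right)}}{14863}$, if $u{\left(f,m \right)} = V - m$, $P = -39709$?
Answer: $- \frac{363561661}{590194867} \approx -0.616$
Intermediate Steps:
$V = -15960$ ($V = 3 \left(-55 - 97\right) \left(47 - 12\right) = 3 \left(\left(-152\right) 35\right) = 3 \left(-5320\right) = -15960$)
$u{\left(f,m \right)} = -15960 - m$
$- \frac{18553}{P} + \frac{u{\left(-120,140 \right)}}{14863} = - \frac{18553}{-39709} + \frac{-15960 - 140}{14863} = \left(-18553\right) \left(- \frac{1}{39709}\right) + \left(-15960 - 140\right) \frac{1}{14863} = \frac{18553}{39709} - \frac{16100}{14863} = - \frac{363561661}{590194867}$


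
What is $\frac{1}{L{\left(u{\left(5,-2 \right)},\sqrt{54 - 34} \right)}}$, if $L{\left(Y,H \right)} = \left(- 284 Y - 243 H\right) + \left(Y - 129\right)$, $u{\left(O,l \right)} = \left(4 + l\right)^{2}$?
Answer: $- \frac{1261}{409141} + \frac{486 \sqrt{5}}{409141} \approx -0.00042594$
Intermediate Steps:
$L{\left(Y,H \right)} = -129 - 283 Y - 243 H$ ($L{\left(Y,H \right)} = \left(- 284 Y - 243 H\right) + \left(-129 + Y\right) = -129 - 283 Y - 243 H$)
$\frac{1}{L{\left(u{\left(5,-2 \right)},\sqrt{54 - 34} \right)}} = \frac{1}{-129 - 283 \left(4 - 2\right)^{2} - 243 \sqrt{54 - 34}} = \frac{1}{-129 - 283 \cdot 2^{2} - 243 \sqrt{20}} = \frac{1}{-129 - 1132 - 243 \cdot 2 \sqrt{5}} = \frac{1}{-129 - 1132 - 486 \sqrt{5}} = \frac{1}{-1261 - 486 \sqrt{5}}$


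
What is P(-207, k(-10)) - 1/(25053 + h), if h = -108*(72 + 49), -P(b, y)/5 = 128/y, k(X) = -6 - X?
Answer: -1917601/11985 ≈ -160.00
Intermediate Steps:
P(b, y) = -640/y
h = -13068 (h = -108*121 = -13068)
P(-207, k(-10)) - 1/(25053 + h) = -640/(-6 - 1*(-10)) - 1/(25053 - 13068) = -640/(-6 + 10) - 1/11985 = -640/4 - 1*1/11985 = -640*1/4 - 1/11985 = -160 - 1/11985 = -1917601/11985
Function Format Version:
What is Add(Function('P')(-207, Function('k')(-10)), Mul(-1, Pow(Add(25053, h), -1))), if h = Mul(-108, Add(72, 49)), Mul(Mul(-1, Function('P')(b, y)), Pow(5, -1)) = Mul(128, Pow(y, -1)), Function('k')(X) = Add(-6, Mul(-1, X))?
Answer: Rational(-1917601, 11985) ≈ -160.00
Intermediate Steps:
Function('P')(b, y) = Mul(-640, Pow(y, -1)) (Function('P')(b, y) = Mul(-5, Mul(128, Pow(y, -1))) = Mul(-640, Pow(y, -1)))
h = -13068 (h = Mul(-108, 121) = -13068)
Add(Function('P')(-207, Function('k')(-10)), Mul(-1, Pow(Add(25053, h), -1))) = Add(Mul(-640, Pow(Add(-6, Mul(-1, -10)), -1)), Mul(-1, Pow(Add(25053, -13068), -1))) = Add(Mul(-640, Pow(Add(-6, 10), -1)), Mul(-1, Pow(11985, -1))) = Add(Mul(-640, Pow(4, -1)), Mul(-1, Rational(1, 11985))) = Add(Mul(-640, Rational(1, 4)), Rational(-1, 11985)) = Add(-160, Rational(-1, 11985)) = Rational(-1917601, 11985)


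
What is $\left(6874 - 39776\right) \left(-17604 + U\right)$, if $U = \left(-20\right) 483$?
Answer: $897040128$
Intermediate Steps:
$U = -9660$
$\left(6874 - 39776\right) \left(-17604 + U\right) = \left(6874 - 39776\right) \left(-17604 - 9660\right) = \left(-32902\right) \left(-27264\right) = 897040128$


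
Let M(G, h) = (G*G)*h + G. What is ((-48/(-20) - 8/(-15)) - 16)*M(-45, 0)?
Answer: 588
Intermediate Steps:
M(G, h) = G + h*G² (M(G, h) = G²*h + G = h*G² + G = G + h*G²)
((-48/(-20) - 8/(-15)) - 16)*M(-45, 0) = ((-48/(-20) - 8/(-15)) - 16)*(-45*(1 - 45*0)) = ((-48*(-1/20) - 8*(-1/15)) - 16)*(-45*(1 + 0)) = ((12/5 + 8/15) - 16)*(-45*1) = (44/15 - 16)*(-45) = -196/15*(-45) = 588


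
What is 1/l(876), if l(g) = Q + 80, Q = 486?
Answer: 1/566 ≈ 0.0017668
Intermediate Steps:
l(g) = 566 (l(g) = 486 + 80 = 566)
1/l(876) = 1/566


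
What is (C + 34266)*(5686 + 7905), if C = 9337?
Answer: 592608373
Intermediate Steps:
(C + 34266)*(5686 + 7905) = (9337 + 34266)*(5686 + 7905) = 43603*13591 = 592608373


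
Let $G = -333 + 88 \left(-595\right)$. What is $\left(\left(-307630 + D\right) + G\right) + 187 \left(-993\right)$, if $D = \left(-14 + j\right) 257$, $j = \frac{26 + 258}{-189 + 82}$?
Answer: $- \frac{58881472}{107} \approx -5.5029 \cdot 10^{5}$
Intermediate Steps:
$G = -52693$ ($G = -333 - 52360 = -52693$)
$j = - \frac{284}{107}$ ($j = \frac{284}{-107} = 284 \left(- \frac{1}{107}\right) = - \frac{284}{107} \approx -2.6542$)
$D = - \frac{457974}{107}$ ($D = \left(-14 - \frac{284}{107}\right) 257 = \left(- \frac{1782}{107}\right) 257 = - \frac{457974}{107} \approx -4280.1$)
$\left(\left(-307630 + D\right) + G\right) + 187 \left(-993\right) = \left(\left(-307630 - \frac{457974}{107}\right) - 52693\right) + 187 \left(-993\right) = \left(- \frac{33374384}{107} - 52693\right) - 185691 = - \frac{39012535}{107} - 185691 = - \frac{58881472}{107}$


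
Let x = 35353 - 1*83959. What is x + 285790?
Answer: 237184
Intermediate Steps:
x = -48606 (x = 35353 - 83959 = -48606)
x + 285790 = -48606 + 285790 = 237184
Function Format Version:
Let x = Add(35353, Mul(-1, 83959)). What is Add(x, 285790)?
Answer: 237184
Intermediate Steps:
x = -48606 (x = Add(35353, -83959) = -48606)
Add(x, 285790) = Add(-48606, 285790) = 237184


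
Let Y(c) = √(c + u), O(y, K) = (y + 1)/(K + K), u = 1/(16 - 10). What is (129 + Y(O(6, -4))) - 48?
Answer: 81 + I*√102/12 ≈ 81.0 + 0.84163*I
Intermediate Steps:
u = ⅙ (u = 1/6 = ⅙ ≈ 0.16667)
O(y, K) = (1 + y)/(2*K) (O(y, K) = (1 + y)/((2*K)) = (1 + y)*(1/(2*K)) = (1 + y)/(2*K))
Y(c) = √(⅙ + c) (Y(c) = √(c + ⅙) = √(⅙ + c))
(129 + Y(O(6, -4))) - 48 = (129 + √(6 + 36*((½)*(1 + 6)/(-4)))/6) - 48 = (129 + √(6 + 36*((½)*(-¼)*7))/6) - 48 = (129 + √(6 + 36*(-7/8))/6) - 48 = (129 + √(6 - 63/2)/6) - 48 = (129 + √(-51/2)/6) - 48 = (129 + (I*√102/2)/6) - 48 = (129 + I*√102/12) - 48 = 81 + I*√102/12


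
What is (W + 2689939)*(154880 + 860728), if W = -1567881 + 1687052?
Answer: 2852954588880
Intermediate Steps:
W = 119171
(W + 2689939)*(154880 + 860728) = (119171 + 2689939)*(154880 + 860728) = 2809110*1015608 = 2852954588880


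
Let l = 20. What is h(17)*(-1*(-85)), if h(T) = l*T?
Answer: 28900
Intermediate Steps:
h(T) = 20*T
h(17)*(-1*(-85)) = (20*17)*(-1*(-85)) = 340*85 = 28900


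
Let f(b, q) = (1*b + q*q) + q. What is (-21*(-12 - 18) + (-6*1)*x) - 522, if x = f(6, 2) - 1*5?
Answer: 66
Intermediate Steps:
f(b, q) = b + q + q**2 (f(b, q) = (b + q**2) + q = b + q + q**2)
x = 7 (x = (6 + 2 + 2**2) - 1*5 = (6 + 2 + 4) - 5 = 12 - 5 = 7)
(-21*(-12 - 18) + (-6*1)*x) - 522 = (-21*(-12 - 18) - 6*1*7) - 522 = (-21*(-30) - 6*7) - 522 = (630 - 42) - 522 = 588 - 522 = 66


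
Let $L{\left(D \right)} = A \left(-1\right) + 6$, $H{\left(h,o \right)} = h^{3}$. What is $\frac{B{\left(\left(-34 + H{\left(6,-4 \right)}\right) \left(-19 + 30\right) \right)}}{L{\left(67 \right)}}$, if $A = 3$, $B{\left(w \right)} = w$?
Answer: $\frac{2002}{3} \approx 667.33$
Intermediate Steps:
$L{\left(D \right)} = 3$ ($L{\left(D \right)} = 3 \left(-1\right) + 6 = -3 + 6 = 3$)
$\frac{B{\left(\left(-34 + H{\left(6,-4 \right)}\right) \left(-19 + 30\right) \right)}}{L{\left(67 \right)}} = \frac{\left(-34 + 6^{3}\right) \left(-19 + 30\right)}{3} = \left(-34 + 216\right) 11 \cdot \frac{1}{3} = 182 \cdot 11 \cdot \frac{1}{3} = 2002 \cdot \frac{1}{3} = \frac{2002}{3}$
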